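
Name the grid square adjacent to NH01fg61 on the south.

NH01fg60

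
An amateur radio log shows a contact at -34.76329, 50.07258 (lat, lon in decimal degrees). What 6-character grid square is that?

Add 180° to longitude and 90° to latitude: 230.0726, 55.2367.
Field: lon ⌊230.0726/20⌋ = 11 → L; lat ⌊55.2367/10⌋ = 5 → F.
Square: lon ⌊10.0726/2⌋ = 5; lat ⌊5.2367/1⌋ = 5.
Subsquare: lon ⌊0.0726/0.0833333⌋ = 0 → a; lat ⌊0.2367/0.0416667⌋ = 5 → f.

LF55af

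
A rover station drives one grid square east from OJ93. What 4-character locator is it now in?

Longitude square 9; +1 → 10, wraps to 0, carry into field.
Longitude field O = 14; +1 → 15 = P.
The latitude characters are unchanged.

PJ03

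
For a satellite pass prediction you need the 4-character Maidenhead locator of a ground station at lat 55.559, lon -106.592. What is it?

DO65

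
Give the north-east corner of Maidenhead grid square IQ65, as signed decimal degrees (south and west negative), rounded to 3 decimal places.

Field I=8, Q=16: +8·20° lon, +16·10° lat → SW at lon -20°, lat 70°.
Square 6, 5: +6·2° lon, +5·1° lat → SW at lon -8°, lat 75°.
Cell spans 2° lon × 1° lat. NE corner is SW corner plus one full cell.
latitude 76.000, longitude -6.000.

76.000, -6.000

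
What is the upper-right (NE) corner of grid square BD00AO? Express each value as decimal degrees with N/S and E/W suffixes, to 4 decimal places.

59.3750° S, 159.9167° W

Field B=1, D=3: +1·20° lon, +3·10° lat → SW at lon -160°, lat -60°.
Square 0, 0: +0·2° lon, +0·1° lat → SW at lon -160°, lat -60°.
Subsquare a=0, o=14: +0·0.0833333° lon, +14·0.0416667° lat → SW at lon -160°, lat -59.4167°.
Cell spans 0.0833333° lon × 0.0416667° lat. NE corner is SW corner plus one full cell.
latitude 59.3750° S, longitude 159.9167° W.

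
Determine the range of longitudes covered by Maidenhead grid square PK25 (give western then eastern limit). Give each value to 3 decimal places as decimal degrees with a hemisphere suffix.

124.000° E, 126.000° E

Field P=15, K=10: +15·20° lon, +10·10° lat → SW at lon 120°, lat 10°.
Square 2, 5: +2·2° lon, +5·1° lat → SW at lon 124°, lat 15°.
Cell spans 2° lon × 1° lat.
west 124.000° E, east 126.000° E.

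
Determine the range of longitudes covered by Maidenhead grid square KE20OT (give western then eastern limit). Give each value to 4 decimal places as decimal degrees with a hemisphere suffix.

Field K=10, E=4: +10·20° lon, +4·10° lat → SW at lon 20°, lat -50°.
Square 2, 0: +2·2° lon, +0·1° lat → SW at lon 24°, lat -50°.
Subsquare o=14, t=19: +14·0.0833333° lon, +19·0.0416667° lat → SW at lon 25.1667°, lat -49.2083°.
Cell spans 0.0833333° lon × 0.0416667° lat.
west 25.1667° E, east 25.2500° E.

25.1667° E, 25.2500° E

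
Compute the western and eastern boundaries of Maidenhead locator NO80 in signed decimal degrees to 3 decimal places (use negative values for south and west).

96.000, 98.000

Field N=13, O=14: +13·20° lon, +14·10° lat → SW at lon 80°, lat 50°.
Square 8, 0: +8·2° lon, +0·1° lat → SW at lon 96°, lat 50°.
Cell spans 2° lon × 1° lat.
west 96.000, east 98.000.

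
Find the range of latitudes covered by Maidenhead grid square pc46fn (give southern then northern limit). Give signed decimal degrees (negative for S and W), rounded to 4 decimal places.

Field P=15, C=2: +15·20° lon, +2·10° lat → SW at lon 120°, lat -70°.
Square 4, 6: +4·2° lon, +6·1° lat → SW at lon 128°, lat -64°.
Subsquare f=5, n=13: +5·0.0833333° lon, +13·0.0416667° lat → SW at lon 128.417°, lat -63.4583°.
Cell spans 0.0833333° lon × 0.0416667° lat.
south -63.4583, north -63.4167.

-63.4583, -63.4167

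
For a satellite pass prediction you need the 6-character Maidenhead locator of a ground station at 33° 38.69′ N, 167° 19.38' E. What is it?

RM33pp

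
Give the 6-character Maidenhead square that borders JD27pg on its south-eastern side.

JD27qf

Longitude subsquare p = 15; +1 → 16 = q.
Latitude subsquare g = 6; −1 → 5 = f.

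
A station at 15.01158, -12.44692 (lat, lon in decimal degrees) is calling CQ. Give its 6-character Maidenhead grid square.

Add 180° to longitude and 90° to latitude: 167.5531, 105.0116.
Field (20°×10°, letters A–R): 167.5531/20 → 8 → I, 105.0116/10 → 10 → K; chars IK.
Square (2°×1°, digits 0–9): 7.5531/2 → 3, 5.0116/1 → 5; chars 35.
Subsquare (5′×2.5′, letters a–x): 1.5531/0.0833333 → 18 → s, 0.0116/0.0416667 → 0 → a; chars sa.

IK35sa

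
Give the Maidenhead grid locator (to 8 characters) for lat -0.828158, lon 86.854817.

NI39ke21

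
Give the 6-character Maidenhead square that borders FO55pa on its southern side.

Latitude subsquare a = 0; −1 → -1, wraps to 23 = x, carry into square.
Latitude square 5; −1 → 4.
The longitude characters are unchanged.

FO54px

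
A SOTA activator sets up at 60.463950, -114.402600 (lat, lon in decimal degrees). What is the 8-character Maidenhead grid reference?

Add 180° to longitude and 90° to latitude: 65.59740, 150.46395.
Field: lon ⌊65.59740/20⌋ = 3 → D; lat ⌊150.46395/10⌋ = 15 → P.
Square: lon ⌊5.59740/2⌋ = 2; lat ⌊0.46395/1⌋ = 0.
Subsquare: lon ⌊1.59740/0.0833333⌋ = 19 → t; lat ⌊0.46395/0.0416667⌋ = 11 → l.
Extended square: lon ⌊0.01407/0.00833333⌋ = 1; lat ⌊0.00562/0.00416667⌋ = 1.

DP20tl11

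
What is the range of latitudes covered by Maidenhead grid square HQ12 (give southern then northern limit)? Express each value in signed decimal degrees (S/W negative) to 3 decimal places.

Field H=7, Q=16: +7·20° lon, +16·10° lat → SW at lon -40°, lat 70°.
Square 1, 2: +1·2° lon, +2·1° lat → SW at lon -38°, lat 72°.
Cell spans 2° lon × 1° lat.
south 72.000, north 73.000.

72.000, 73.000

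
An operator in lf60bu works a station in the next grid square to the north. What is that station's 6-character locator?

Latitude subsquare u = 20; +1 → 21 = v.
The longitude characters are unchanged.

LF60bv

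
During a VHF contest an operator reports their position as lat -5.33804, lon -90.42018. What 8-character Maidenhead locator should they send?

EI44sp98

Offset from 180°W / 90°S: lon 89.57982°, lat 84.66196°.
Field: lon ⌊89.57982/20⌋ = 4 → E; lat ⌊84.66196/10⌋ = 8 → I.
Square: lon ⌊9.57982/2⌋ = 4; lat ⌊4.66196/1⌋ = 4.
Subsquare: lon ⌊1.57982/0.0833333⌋ = 18 → s; lat ⌊0.66196/0.0416667⌋ = 15 → p.
Extended square: lon ⌊0.07982/0.00833333⌋ = 9; lat ⌊0.03696/0.00416667⌋ = 8.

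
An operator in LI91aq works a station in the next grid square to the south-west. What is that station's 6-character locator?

Longitude subsquare a = 0; −1 → -1, wraps to 23 = x, carry into square.
Longitude square 9; −1 → 8.
Latitude subsquare q = 16; −1 → 15 = p.

LI81xp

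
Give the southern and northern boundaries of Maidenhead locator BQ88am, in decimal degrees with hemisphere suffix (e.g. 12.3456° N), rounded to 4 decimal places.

78.5000° N, 78.5417° N

Field B=1, Q=16: +1·20° lon, +16·10° lat → SW at lon -160°, lat 70°.
Square 8, 8: +8·2° lon, +8·1° lat → SW at lon -144°, lat 78°.
Subsquare a=0, m=12: +0·0.0833333° lon, +12·0.0416667° lat → SW at lon -144°, lat 78.5°.
Cell spans 0.0833333° lon × 0.0416667° lat.
south 78.5000° N, north 78.5417° N.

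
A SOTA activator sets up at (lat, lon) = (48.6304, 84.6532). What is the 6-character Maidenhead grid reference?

Shift to the Maidenhead origin (180°W, 90°S): lon 264.6532, lat 138.6304.
Field: 264.6532/20 → 13 → N, 138.6304/10 → 13 → N; chars NN.
Square: 4.6532/2 → 2, 8.6304/1 → 8; chars 28.
Subsquare: 0.6532/0.0833333 → 7 → h, 0.6304/0.0416667 → 15 → p; chars hp.

NN28hp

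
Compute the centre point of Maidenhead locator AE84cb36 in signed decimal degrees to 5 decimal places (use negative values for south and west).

-45.93125, -163.80417

Field A=0, E=4: +0·20° lon, +4·10° lat → SW at lon -180°, lat -50°.
Square 8, 4: +8·2° lon, +4·1° lat → SW at lon -164°, lat -46°.
Subsquare c=2, b=1: +2·0.0833333° lon, +1·0.0416667° lat → SW at lon -163.833°, lat -45.9583°.
Extended square 3, 6: +3·0.00833333° lon, +6·0.00416667° lat → SW at lon -163.808°, lat -45.9333°.
Cell spans 0.00833333° lon × 0.00416667° lat. Centre is SW corner plus half of each.
latitude -45.93125, longitude -163.80417.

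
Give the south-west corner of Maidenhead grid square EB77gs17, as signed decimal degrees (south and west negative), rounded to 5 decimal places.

Field E=4, B=1: +4·20° lon, +1·10° lat → SW at lon -100°, lat -80°.
Square 7, 7: +7·2° lon, +7·1° lat → SW at lon -86°, lat -73°.
Subsquare g=6, s=18: +6·0.0833333° lon, +18·0.0416667° lat → SW at lon -85.5°, lat -72.25°.
Extended square 1, 7: +1·0.00833333° lon, +7·0.00416667° lat → SW at lon -85.4917°, lat -72.2208°.
latitude -72.22083, longitude -85.49167.

-72.22083, -85.49167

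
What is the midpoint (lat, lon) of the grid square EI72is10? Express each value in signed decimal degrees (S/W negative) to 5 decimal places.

-7.24792, -85.32083

Field E=4, I=8: +4·20° lon, +8·10° lat → SW at lon -100°, lat -10°.
Square 7, 2: +7·2° lon, +2·1° lat → SW at lon -86°, lat -8°.
Subsquare i=8, s=18: +8·0.0833333° lon, +18·0.0416667° lat → SW at lon -85.3333°, lat -7.25°.
Extended square 1, 0: +1·0.00833333° lon, +0·0.00416667° lat → SW at lon -85.325°, lat -7.25°.
Cell spans 0.00833333° lon × 0.00416667° lat. Centre is SW corner plus half of each.
latitude -7.24792, longitude -85.32083.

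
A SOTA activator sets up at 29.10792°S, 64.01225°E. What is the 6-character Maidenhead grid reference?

MG20av

Add 180° to longitude and 90° to latitude: 244.0122, 60.8921.
Field (20°×10°, letters A–R): lon ⌊244.0122/20⌋ = 12 → M; lat ⌊60.8921/10⌋ = 6 → G.
Square (2°×1°, digits 0–9): lon ⌊4.0122/2⌋ = 2; lat ⌊0.8921/1⌋ = 0.
Subsquare (5′×2.5′, letters a–x): lon ⌊0.0122/0.0833333⌋ = 0 → a; lat ⌊0.8921/0.0416667⌋ = 21 → v.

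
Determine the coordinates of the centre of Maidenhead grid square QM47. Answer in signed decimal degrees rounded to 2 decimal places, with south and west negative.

37.50, 149.00

Field Q=16, M=12: +16·20° lon, +12·10° lat → SW at lon 140°, lat 30°.
Square 4, 7: +4·2° lon, +7·1° lat → SW at lon 148°, lat 37°.
Cell spans 2° lon × 1° lat. Centre is SW corner plus half of each.
latitude 37.50, longitude 149.00.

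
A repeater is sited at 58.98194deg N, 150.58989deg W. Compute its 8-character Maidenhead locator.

BO48qx95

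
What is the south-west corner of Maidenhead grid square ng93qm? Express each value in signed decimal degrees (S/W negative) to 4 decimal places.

-26.5000, 99.3333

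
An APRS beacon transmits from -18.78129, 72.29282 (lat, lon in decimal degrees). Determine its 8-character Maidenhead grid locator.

MH61df52

Add 180° to longitude and 90° to latitude: 252.29282, 71.21871.
Field: lon ⌊252.29282/20⌋ = 12 → M; lat ⌊71.21871/10⌋ = 7 → H.
Square: lon ⌊12.29282/2⌋ = 6; lat ⌊1.21871/1⌋ = 1.
Subsquare: lon ⌊0.29282/0.0833333⌋ = 3 → d; lat ⌊0.21871/0.0416667⌋ = 5 → f.
Extended square: lon ⌊0.04282/0.00833333⌋ = 5; lat ⌊0.01038/0.00416667⌋ = 2.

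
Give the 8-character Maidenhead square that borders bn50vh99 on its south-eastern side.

Longitude extended square 9; +1 → 10, wraps to 0, carry into subsquare.
Longitude subsquare v = 21; +1 → 22 = w.
Latitude extended square 9; −1 → 8.

BN50wh08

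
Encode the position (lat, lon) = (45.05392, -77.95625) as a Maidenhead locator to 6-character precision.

Offset from 180°W / 90°S: lon 102.0438°, lat 135.0539°.
Field: lon ⌊102.0438/20⌋ = 5 → F; lat ⌊135.0539/10⌋ = 13 → N.
Square: lon ⌊2.0438/2⌋ = 1; lat ⌊5.0539/1⌋ = 5.
Subsquare: lon ⌊0.0438/0.0833333⌋ = 0 → a; lat ⌊0.0539/0.0416667⌋ = 1 → b.

FN15ab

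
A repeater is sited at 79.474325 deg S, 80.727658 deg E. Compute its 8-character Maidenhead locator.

NB00im76

Add 180° to longitude and 90° to latitude: 260.72766, 10.52568.
Field: lon ⌊260.72766/20⌋ = 13 → N; lat ⌊10.52568/10⌋ = 1 → B.
Square: lon ⌊0.72766/2⌋ = 0; lat ⌊0.52568/1⌋ = 0.
Subsquare: lon ⌊0.72766/0.0833333⌋ = 8 → i; lat ⌊0.52568/0.0416667⌋ = 12 → m.
Extended square: lon ⌊0.06099/0.00833333⌋ = 7; lat ⌊0.02568/0.00416667⌋ = 6.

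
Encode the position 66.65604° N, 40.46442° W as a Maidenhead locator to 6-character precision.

Shift to the Maidenhead origin (180°W, 90°S): lon 139.5356, lat 156.6560.
Field (20°×10°, letters A–R): lon ⌊139.5356/20⌋ = 6 → G; lat ⌊156.6560/10⌋ = 15 → P.
Square (2°×1°, digits 0–9): lon ⌊19.5356/2⌋ = 9; lat ⌊6.6560/1⌋ = 6.
Subsquare (5′×2.5′, letters a–x): lon ⌊1.5356/0.0833333⌋ = 18 → s; lat ⌊0.6560/0.0416667⌋ = 15 → p.

GP96sp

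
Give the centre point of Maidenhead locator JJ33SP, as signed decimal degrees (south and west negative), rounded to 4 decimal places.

3.6458, 7.5417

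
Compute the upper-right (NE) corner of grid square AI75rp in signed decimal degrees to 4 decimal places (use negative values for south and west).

-4.3333, -164.5000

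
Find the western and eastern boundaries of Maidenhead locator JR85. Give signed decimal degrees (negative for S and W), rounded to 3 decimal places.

16.000, 18.000

Field J=9, R=17: +9·20° lon, +17·10° lat → SW at lon 0°, lat 80°.
Square 8, 5: +8·2° lon, +5·1° lat → SW at lon 16°, lat 85°.
Cell spans 2° lon × 1° lat.
west 16.000, east 18.000.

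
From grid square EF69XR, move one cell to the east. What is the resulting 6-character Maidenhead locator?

Longitude subsquare x = 23; +1 → 24, wraps to 0 = a, carry into square.
Longitude square 6; +1 → 7.
The latitude characters are unchanged.

EF79ar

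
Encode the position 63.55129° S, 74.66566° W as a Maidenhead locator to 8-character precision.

FC26qk07

Offset from 180°W / 90°S: lon 105.33434°, lat 26.44871°.
Field: lon ⌊105.33434/20⌋ = 5 → F; lat ⌊26.44871/10⌋ = 2 → C.
Square: lon ⌊5.33434/2⌋ = 2; lat ⌊6.44871/1⌋ = 6.
Subsquare: lon ⌊1.33434/0.0833333⌋ = 16 → q; lat ⌊0.44871/0.0416667⌋ = 10 → k.
Extended square: lon ⌊0.00101/0.00833333⌋ = 0; lat ⌊0.03204/0.00416667⌋ = 7.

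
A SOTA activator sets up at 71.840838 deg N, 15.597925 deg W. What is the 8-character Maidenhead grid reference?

Offset from 180°W / 90°S: lon 164.40207°, lat 161.84084°.
Field: 164.40207/20 → 8 → I, 161.84084/10 → 16 → Q; chars IQ.
Square: 4.40207/2 → 2, 1.84084/1 → 1; chars 21.
Subsquare: 0.40207/0.0833333 → 4 → e, 0.84084/0.0416667 → 20 → u; chars eu.
Extended square: 0.06874/0.00833333 → 8, 0.00750/0.00416667 → 1; chars 81.

IQ21eu81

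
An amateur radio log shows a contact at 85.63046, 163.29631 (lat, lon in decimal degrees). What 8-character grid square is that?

RR15pp51

Add 180° to longitude and 90° to latitude: 343.29631, 175.63046.
Field: lon ⌊343.29631/20⌋ = 17 → R; lat ⌊175.63046/10⌋ = 17 → R.
Square: lon ⌊3.29631/2⌋ = 1; lat ⌊5.63046/1⌋ = 5.
Subsquare: lon ⌊1.29631/0.0833333⌋ = 15 → p; lat ⌊0.63046/0.0416667⌋ = 15 → p.
Extended square: lon ⌊0.04631/0.00833333⌋ = 5; lat ⌊0.00546/0.00416667⌋ = 1.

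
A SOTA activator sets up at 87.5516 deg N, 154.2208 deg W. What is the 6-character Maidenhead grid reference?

Offset from 180°W / 90°S: lon 25.7792°, lat 177.5516°.
Field: 25.7792/20 → 1 → B, 177.5516/10 → 17 → R; chars BR.
Square: 5.7792/2 → 2, 7.5516/1 → 7; chars 27.
Subsquare: 1.7792/0.0833333 → 21 → v, 0.5516/0.0416667 → 13 → n; chars vn.

BR27vn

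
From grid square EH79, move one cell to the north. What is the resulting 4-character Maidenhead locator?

EI70

Latitude square 9; +1 → 10, wraps to 0, carry into field.
Latitude field H = 7; +1 → 8 = I.
The longitude characters are unchanged.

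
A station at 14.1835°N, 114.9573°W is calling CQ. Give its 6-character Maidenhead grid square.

Add 180° to longitude and 90° to latitude: 65.0427, 104.1835.
Field (20°×10°, letters A–R): lon ⌊65.0427/20⌋ = 3 → D; lat ⌊104.1835/10⌋ = 10 → K.
Square (2°×1°, digits 0–9): lon ⌊5.0427/2⌋ = 2; lat ⌊4.1835/1⌋ = 4.
Subsquare (5′×2.5′, letters a–x): lon ⌊1.0427/0.0833333⌋ = 12 → m; lat ⌊0.1835/0.0416667⌋ = 4 → e.

DK24me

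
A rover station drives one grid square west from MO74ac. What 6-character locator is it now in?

MO64xc

Longitude subsquare a = 0; −1 → -1, wraps to 23 = x, carry into square.
Longitude square 7; −1 → 6.
The latitude characters are unchanged.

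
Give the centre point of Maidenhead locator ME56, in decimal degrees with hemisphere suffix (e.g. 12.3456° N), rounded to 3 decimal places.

Field M=12, E=4: +12·20° lon, +4·10° lat → SW at lon 60°, lat -50°.
Square 5, 6: +5·2° lon, +6·1° lat → SW at lon 70°, lat -44°.
Cell spans 2° lon × 1° lat. Centre is SW corner plus half of each.
latitude 43.500° S, longitude 71.000° E.

43.500° S, 71.000° E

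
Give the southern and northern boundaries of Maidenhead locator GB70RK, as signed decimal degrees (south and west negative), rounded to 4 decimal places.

-79.5833, -79.5417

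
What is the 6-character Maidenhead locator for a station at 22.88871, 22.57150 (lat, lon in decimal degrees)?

KL12gv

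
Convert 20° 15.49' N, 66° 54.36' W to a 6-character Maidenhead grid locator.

Shift to the Maidenhead origin (180°W, 90°S): lon 113.0940, lat 110.2582.
Field: 113.0940/20 → 5 → F, 110.2582/10 → 11 → L; chars FL.
Square: 13.0940/2 → 6, 0.2582/1 → 0; chars 60.
Subsquare: 1.0940/0.0833333 → 13 → n, 0.2582/0.0416667 → 6 → g; chars ng.

FL60ng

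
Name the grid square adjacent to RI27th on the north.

Latitude subsquare h = 7; +1 → 8 = i.
The longitude characters are unchanged.

RI27ti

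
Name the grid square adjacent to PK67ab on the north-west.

Longitude subsquare a = 0; −1 → -1, wraps to 23 = x, carry into square.
Longitude square 6; −1 → 5.
Latitude subsquare b = 1; +1 → 2 = c.

PK57xc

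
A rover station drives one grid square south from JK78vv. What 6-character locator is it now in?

JK78vu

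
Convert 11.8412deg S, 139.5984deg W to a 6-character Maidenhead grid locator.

Add 180° to longitude and 90° to latitude: 40.4016, 78.1588.
Field: lon ⌊40.4016/20⌋ = 2 → C; lat ⌊78.1588/10⌋ = 7 → H.
Square: lon ⌊0.4016/2⌋ = 0; lat ⌊8.1588/1⌋ = 8.
Subsquare: lon ⌊0.4016/0.0833333⌋ = 4 → e; lat ⌊0.1588/0.0416667⌋ = 3 → d.

CH08ed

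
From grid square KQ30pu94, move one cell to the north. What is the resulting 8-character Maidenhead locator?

Latitude extended square 4; +1 → 5.
The longitude characters are unchanged.

KQ30pu95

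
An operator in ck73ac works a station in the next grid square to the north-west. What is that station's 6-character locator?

CK63xd

Longitude subsquare a = 0; −1 → -1, wraps to 23 = x, carry into square.
Longitude square 7; −1 → 6.
Latitude subsquare c = 2; +1 → 3 = d.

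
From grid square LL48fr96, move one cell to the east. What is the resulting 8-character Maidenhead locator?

Longitude extended square 9; +1 → 10, wraps to 0, carry into subsquare.
Longitude subsquare f = 5; +1 → 6 = g.
The latitude characters are unchanged.

LL48gr06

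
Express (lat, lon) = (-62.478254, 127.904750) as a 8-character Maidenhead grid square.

PC37wm85

Offset from 180°W / 90°S: lon 307.90475°, lat 27.52175°.
Field: lon ⌊307.90475/20⌋ = 15 → P; lat ⌊27.52175/10⌋ = 2 → C.
Square: lon ⌊7.90475/2⌋ = 3; lat ⌊7.52175/1⌋ = 7.
Subsquare: lon ⌊1.90475/0.0833333⌋ = 22 → w; lat ⌊0.52175/0.0416667⌋ = 12 → m.
Extended square: lon ⌊0.07142/0.00833333⌋ = 8; lat ⌊0.02175/0.00416667⌋ = 5.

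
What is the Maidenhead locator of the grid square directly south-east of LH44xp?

LH54ao

Longitude subsquare x = 23; +1 → 24, wraps to 0 = a, carry into square.
Longitude square 4; +1 → 5.
Latitude subsquare p = 15; −1 → 14 = o.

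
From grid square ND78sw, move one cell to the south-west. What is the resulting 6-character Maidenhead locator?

ND78rv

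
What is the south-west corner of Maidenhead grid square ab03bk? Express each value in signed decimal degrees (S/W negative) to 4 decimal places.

-76.5833, -179.9167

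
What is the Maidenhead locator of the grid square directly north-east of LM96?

MM07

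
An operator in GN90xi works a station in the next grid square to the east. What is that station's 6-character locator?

HN00ai

Longitude subsquare x = 23; +1 → 24, wraps to 0 = a, carry into square.
Longitude square 9; +1 → 10, wraps to 0, carry into field.
Longitude field G = 6; +1 → 7 = H.
The latitude characters are unchanged.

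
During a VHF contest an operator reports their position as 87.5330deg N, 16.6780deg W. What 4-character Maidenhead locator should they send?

IR17

Shift to the Maidenhead origin (180°W, 90°S): lon 163.32, lat 177.53.
Field (20°×10°, letters A–R): lon ⌊163.32/20⌋ = 8 → I; lat ⌊177.53/10⌋ = 17 → R.
Square (2°×1°, digits 0–9): lon ⌊3.32/2⌋ = 1; lat ⌊7.53/1⌋ = 7.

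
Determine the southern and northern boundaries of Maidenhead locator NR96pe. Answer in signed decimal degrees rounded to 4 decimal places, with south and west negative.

Field N=13, R=17: +13·20° lon, +17·10° lat → SW at lon 80°, lat 80°.
Square 9, 6: +9·2° lon, +6·1° lat → SW at lon 98°, lat 86°.
Subsquare p=15, e=4: +15·0.0833333° lon, +4·0.0416667° lat → SW at lon 99.25°, lat 86.1667°.
Cell spans 0.0833333° lon × 0.0416667° lat.
south 86.1667, north 86.2083.

86.1667, 86.2083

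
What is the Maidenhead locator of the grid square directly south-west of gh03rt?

GH03qs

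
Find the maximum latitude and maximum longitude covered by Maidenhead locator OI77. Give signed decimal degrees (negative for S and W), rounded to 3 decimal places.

-2.000, 116.000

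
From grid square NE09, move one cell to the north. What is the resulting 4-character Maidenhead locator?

Latitude square 9; +1 → 10, wraps to 0, carry into field.
Latitude field E = 4; +1 → 5 = F.
The longitude characters are unchanged.

NF00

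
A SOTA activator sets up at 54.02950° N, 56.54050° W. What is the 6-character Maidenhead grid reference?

Shift to the Maidenhead origin (180°W, 90°S): lon 123.4595, lat 144.0295.
Field (20°×10°, letters A–R): 123.4595/20 → 6 → G, 144.0295/10 → 14 → O; chars GO.
Square (2°×1°, digits 0–9): 3.4595/2 → 1, 4.0295/1 → 4; chars 14.
Subsquare (5′×2.5′, letters a–x): 1.4595/0.0833333 → 17 → r, 0.0295/0.0416667 → 0 → a; chars ra.

GO14ra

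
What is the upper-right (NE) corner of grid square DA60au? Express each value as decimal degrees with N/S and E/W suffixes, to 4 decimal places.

Field D=3, A=0: +3·20° lon, +0·10° lat → SW at lon -120°, lat -90°.
Square 6, 0: +6·2° lon, +0·1° lat → SW at lon -108°, lat -90°.
Subsquare a=0, u=20: +0·0.0833333° lon, +20·0.0416667° lat → SW at lon -108°, lat -89.1667°.
Cell spans 0.0833333° lon × 0.0416667° lat. NE corner is SW corner plus one full cell.
latitude 89.1250° S, longitude 107.9167° W.

89.1250° S, 107.9167° W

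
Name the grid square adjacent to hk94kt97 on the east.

Longitude extended square 9; +1 → 10, wraps to 0, carry into subsquare.
Longitude subsquare k = 10; +1 → 11 = l.
The latitude characters are unchanged.

HK94lt07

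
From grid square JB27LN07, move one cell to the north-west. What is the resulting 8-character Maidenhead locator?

Longitude extended square 0; −1 → -1, wraps to 9, carry into subsquare.
Longitude subsquare l = 11; −1 → 10 = k.
Latitude extended square 7; +1 → 8.

JB27kn98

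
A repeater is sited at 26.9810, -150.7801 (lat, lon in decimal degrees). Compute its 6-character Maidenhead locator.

BL46ox

Shift to the Maidenhead origin (180°W, 90°S): lon 29.2199, lat 116.9810.
Field: 29.2199/20 → 1 → B, 116.9810/10 → 11 → L; chars BL.
Square: 9.2199/2 → 4, 6.9810/1 → 6; chars 46.
Subsquare: 1.2199/0.0833333 → 14 → o, 0.9810/0.0416667 → 23 → x; chars ox.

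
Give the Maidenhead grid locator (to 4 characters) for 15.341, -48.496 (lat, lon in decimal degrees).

Shift to the Maidenhead origin (180°W, 90°S): lon 131.50, lat 105.34.
Field: lon ⌊131.50/20⌋ = 6 → G; lat ⌊105.34/10⌋ = 10 → K.
Square: lon ⌊11.50/2⌋ = 5; lat ⌊5.34/1⌋ = 5.

GK55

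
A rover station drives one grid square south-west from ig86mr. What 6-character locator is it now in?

IG86lq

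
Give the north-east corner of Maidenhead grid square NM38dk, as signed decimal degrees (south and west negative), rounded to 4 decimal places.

38.4583, 86.3333

Field N=13, M=12: +13·20° lon, +12·10° lat → SW at lon 80°, lat 30°.
Square 3, 8: +3·2° lon, +8·1° lat → SW at lon 86°, lat 38°.
Subsquare d=3, k=10: +3·0.0833333° lon, +10·0.0416667° lat → SW at lon 86.25°, lat 38.4167°.
Cell spans 0.0833333° lon × 0.0416667° lat. NE corner is SW corner plus one full cell.
latitude 38.4583, longitude 86.3333.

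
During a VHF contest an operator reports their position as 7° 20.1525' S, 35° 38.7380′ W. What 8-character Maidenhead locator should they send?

HI22ep29

Offset from 180°W / 90°S: lon 144.35437°, lat 82.66412°.
Field (20°×10°, letters A–R): 144.35437/20 → 7 → H, 82.66412/10 → 8 → I; chars HI.
Square (2°×1°, digits 0–9): 4.35437/2 → 2, 2.66412/1 → 2; chars 22.
Subsquare (5′×2.5′, letters a–x): 0.35437/0.0833333 → 4 → e, 0.66412/0.0416667 → 15 → p; chars ep.
Extended square (30″×15″, digits 0–9): 0.02103/0.00833333 → 2, 0.03912/0.00416667 → 9; chars 29.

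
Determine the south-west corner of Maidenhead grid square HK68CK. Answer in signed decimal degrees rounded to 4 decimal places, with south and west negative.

Field H=7, K=10: +7·20° lon, +10·10° lat → SW at lon -40°, lat 10°.
Square 6, 8: +6·2° lon, +8·1° lat → SW at lon -28°, lat 18°.
Subsquare c=2, k=10: +2·0.0833333° lon, +10·0.0416667° lat → SW at lon -27.8333°, lat 18.4167°.
latitude 18.4167, longitude -27.8333.

18.4167, -27.8333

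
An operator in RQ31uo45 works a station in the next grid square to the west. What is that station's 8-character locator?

RQ31uo35

Longitude extended square 4; −1 → 3.
The latitude characters are unchanged.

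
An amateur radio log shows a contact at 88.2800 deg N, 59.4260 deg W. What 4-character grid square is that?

Offset from 180°W / 90°S: lon 120.57°, lat 178.28°.
Field: 120.57/20 → 6 → G, 178.28/10 → 17 → R; chars GR.
Square: 0.57/2 → 0, 8.28/1 → 8; chars 08.

GR08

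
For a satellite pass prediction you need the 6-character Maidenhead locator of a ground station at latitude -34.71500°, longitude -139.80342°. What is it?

CF05cg

Shift to the Maidenhead origin (180°W, 90°S): lon 40.1966, lat 55.2850.
Field: 40.1966/20 → 2 → C, 55.2850/10 → 5 → F; chars CF.
Square: 0.1966/2 → 0, 5.2850/1 → 5; chars 05.
Subsquare: 0.1966/0.0833333 → 2 → c, 0.2850/0.0416667 → 6 → g; chars cg.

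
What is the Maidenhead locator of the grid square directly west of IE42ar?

IE32xr

Longitude subsquare a = 0; −1 → -1, wraps to 23 = x, carry into square.
Longitude square 4; −1 → 3.
The latitude characters are unchanged.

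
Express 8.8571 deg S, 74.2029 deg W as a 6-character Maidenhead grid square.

FI21vd

Add 180° to longitude and 90° to latitude: 105.7971, 81.1429.
Field: lon ⌊105.7971/20⌋ = 5 → F; lat ⌊81.1429/10⌋ = 8 → I.
Square: lon ⌊5.7971/2⌋ = 2; lat ⌊1.1429/1⌋ = 1.
Subsquare: lon ⌊1.7971/0.0833333⌋ = 21 → v; lat ⌊0.1429/0.0416667⌋ = 3 → d.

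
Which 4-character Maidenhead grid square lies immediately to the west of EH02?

Longitude square 0; −1 → -1, wraps to 9, carry into field.
Longitude field E = 4; −1 → 3 = D.
The latitude characters are unchanged.

DH92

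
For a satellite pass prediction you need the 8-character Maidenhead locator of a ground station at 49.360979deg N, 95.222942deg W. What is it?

EN29ji36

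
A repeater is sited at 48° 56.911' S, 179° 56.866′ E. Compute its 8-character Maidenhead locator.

RE91xb32

Shift to the Maidenhead origin (180°W, 90°S): lon 359.94777, lat 41.05148.
Field: 359.94777/20 → 17 → R, 41.05148/10 → 4 → E; chars RE.
Square: 19.94777/2 → 9, 1.05148/1 → 1; chars 91.
Subsquare: 1.94777/0.0833333 → 23 → x, 0.05148/0.0416667 → 1 → b; chars xb.
Extended square: 0.03110/0.00833333 → 3, 0.00982/0.00416667 → 2; chars 32.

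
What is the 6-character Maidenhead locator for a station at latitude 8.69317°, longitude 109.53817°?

Shift to the Maidenhead origin (180°W, 90°S): lon 289.5382, lat 98.6932.
Field: lon ⌊289.5382/20⌋ = 14 → O; lat ⌊98.6932/10⌋ = 9 → J.
Square: lon ⌊9.5382/2⌋ = 4; lat ⌊8.6932/1⌋ = 8.
Subsquare: lon ⌊1.5382/0.0833333⌋ = 18 → s; lat ⌊0.6932/0.0416667⌋ = 16 → q.

OJ48sq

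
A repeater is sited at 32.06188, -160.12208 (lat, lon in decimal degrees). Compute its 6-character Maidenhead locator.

AM92wb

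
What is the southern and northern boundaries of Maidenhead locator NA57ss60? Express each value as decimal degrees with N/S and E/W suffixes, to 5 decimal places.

82.25000° S, 82.24583° S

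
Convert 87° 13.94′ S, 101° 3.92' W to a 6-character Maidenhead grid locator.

DA92ls

Shift to the Maidenhead origin (180°W, 90°S): lon 78.9347, lat 2.7677.
Field: lon ⌊78.9347/20⌋ = 3 → D; lat ⌊2.7677/10⌋ = 0 → A.
Square: lon ⌊18.9347/2⌋ = 9; lat ⌊2.7677/1⌋ = 2.
Subsquare: lon ⌊0.9347/0.0833333⌋ = 11 → l; lat ⌊0.7677/0.0416667⌋ = 18 → s.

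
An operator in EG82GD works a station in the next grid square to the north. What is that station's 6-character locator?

EG82ge

Latitude subsquare d = 3; +1 → 4 = e.
The longitude characters are unchanged.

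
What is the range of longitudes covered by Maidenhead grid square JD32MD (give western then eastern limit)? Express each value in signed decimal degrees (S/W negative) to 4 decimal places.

Field J=9, D=3: +9·20° lon, +3·10° lat → SW at lon 0°, lat -60°.
Square 3, 2: +3·2° lon, +2·1° lat → SW at lon 6°, lat -58°.
Subsquare m=12, d=3: +12·0.0833333° lon, +3·0.0416667° lat → SW at lon 7°, lat -57.875°.
Cell spans 0.0833333° lon × 0.0416667° lat.
west 7.0000, east 7.0833.

7.0000, 7.0833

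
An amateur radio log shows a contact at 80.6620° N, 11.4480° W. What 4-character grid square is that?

Offset from 180°W / 90°S: lon 168.55°, lat 170.66°.
Field: 168.55/20 → 8 → I, 170.66/10 → 17 → R; chars IR.
Square: 8.55/2 → 4, 0.66/1 → 0; chars 40.

IR40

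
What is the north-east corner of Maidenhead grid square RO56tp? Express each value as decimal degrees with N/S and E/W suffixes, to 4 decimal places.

Field R=17, O=14: +17·20° lon, +14·10° lat → SW at lon 160°, lat 50°.
Square 5, 6: +5·2° lon, +6·1° lat → SW at lon 170°, lat 56°.
Subsquare t=19, p=15: +19·0.0833333° lon, +15·0.0416667° lat → SW at lon 171.583°, lat 56.625°.
Cell spans 0.0833333° lon × 0.0416667° lat. NE corner is SW corner plus one full cell.
latitude 56.6667° N, longitude 171.6667° E.

56.6667° N, 171.6667° E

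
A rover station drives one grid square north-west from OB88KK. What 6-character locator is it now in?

Longitude subsquare k = 10; −1 → 9 = j.
Latitude subsquare k = 10; +1 → 11 = l.

OB88jl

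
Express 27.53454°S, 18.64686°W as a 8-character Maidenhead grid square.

IG02ql21

Shift to the Maidenhead origin (180°W, 90°S): lon 161.35314, lat 62.46546.
Field (20°×10°, letters A–R): lon ⌊161.35314/20⌋ = 8 → I; lat ⌊62.46546/10⌋ = 6 → G.
Square (2°×1°, digits 0–9): lon ⌊1.35314/2⌋ = 0; lat ⌊2.46546/1⌋ = 2.
Subsquare (5′×2.5′, letters a–x): lon ⌊1.35314/0.0833333⌋ = 16 → q; lat ⌊0.46546/0.0416667⌋ = 11 → l.
Extended square (30″×15″, digits 0–9): lon ⌊0.01981/0.00833333⌋ = 2; lat ⌊0.00713/0.00416667⌋ = 1.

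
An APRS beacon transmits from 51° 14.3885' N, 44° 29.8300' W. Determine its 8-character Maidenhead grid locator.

Offset from 180°W / 90°S: lon 135.50283°, lat 141.23981°.
Field: 135.50283/20 → 6 → G, 141.23981/10 → 14 → O; chars GO.
Square: 15.50283/2 → 7, 1.23981/1 → 1; chars 71.
Subsquare: 1.50283/0.0833333 → 18 → s, 0.23981/0.0416667 → 5 → f; chars sf.
Extended square: 0.00283/0.00833333 → 0, 0.03148/0.00416667 → 7; chars 07.

GO71sf07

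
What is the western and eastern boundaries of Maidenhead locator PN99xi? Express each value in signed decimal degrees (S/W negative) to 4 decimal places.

139.9167, 140.0000

Field P=15, N=13: +15·20° lon, +13·10° lat → SW at lon 120°, lat 40°.
Square 9, 9: +9·2° lon, +9·1° lat → SW at lon 138°, lat 49°.
Subsquare x=23, i=8: +23·0.0833333° lon, +8·0.0416667° lat → SW at lon 139.917°, lat 49.3333°.
Cell spans 0.0833333° lon × 0.0416667° lat.
west 139.9167, east 140.0000.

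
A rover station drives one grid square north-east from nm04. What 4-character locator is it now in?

Longitude square 0; +1 → 1.
Latitude square 4; +1 → 5.

NM15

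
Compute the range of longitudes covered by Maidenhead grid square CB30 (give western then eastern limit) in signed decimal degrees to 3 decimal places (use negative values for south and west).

-134.000, -132.000

Field C=2, B=1: +2·20° lon, +1·10° lat → SW at lon -140°, lat -80°.
Square 3, 0: +3·2° lon, +0·1° lat → SW at lon -134°, lat -80°.
Cell spans 2° lon × 1° lat.
west -134.000, east -132.000.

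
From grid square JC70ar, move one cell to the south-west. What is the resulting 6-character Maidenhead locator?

Longitude subsquare a = 0; −1 → -1, wraps to 23 = x, carry into square.
Longitude square 7; −1 → 6.
Latitude subsquare r = 17; −1 → 16 = q.

JC60xq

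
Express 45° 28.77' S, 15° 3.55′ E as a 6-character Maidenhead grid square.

JE74mm

Add 180° to longitude and 90° to latitude: 195.0592, 44.5205.
Field (20°×10°, letters A–R): lon ⌊195.0592/20⌋ = 9 → J; lat ⌊44.5205/10⌋ = 4 → E.
Square (2°×1°, digits 0–9): lon ⌊15.0592/2⌋ = 7; lat ⌊4.5205/1⌋ = 4.
Subsquare (5′×2.5′, letters a–x): lon ⌊1.0592/0.0833333⌋ = 12 → m; lat ⌊0.5205/0.0416667⌋ = 12 → m.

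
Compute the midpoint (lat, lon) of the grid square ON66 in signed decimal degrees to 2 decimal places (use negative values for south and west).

46.50, 113.00

Field O=14, N=13: +14·20° lon, +13·10° lat → SW at lon 100°, lat 40°.
Square 6, 6: +6·2° lon, +6·1° lat → SW at lon 112°, lat 46°.
Cell spans 2° lon × 1° lat. Centre is SW corner plus half of each.
latitude 46.50, longitude 113.00.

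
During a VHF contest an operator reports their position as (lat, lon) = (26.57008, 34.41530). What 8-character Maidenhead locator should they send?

KL76en96

Shift to the Maidenhead origin (180°W, 90°S): lon 214.41530, lat 116.57008.
Field: 214.41530/20 → 10 → K, 116.57008/10 → 11 → L; chars KL.
Square: 14.41530/2 → 7, 6.57008/1 → 6; chars 76.
Subsquare: 0.41530/0.0833333 → 4 → e, 0.57008/0.0416667 → 13 → n; chars en.
Extended square: 0.08197/0.00833333 → 9, 0.02841/0.00416667 → 6; chars 96.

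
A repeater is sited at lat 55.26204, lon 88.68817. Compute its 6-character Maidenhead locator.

Offset from 180°W / 90°S: lon 268.6882°, lat 145.2620°.
Field (20°×10°, letters A–R): 268.6882/20 → 13 → N, 145.2620/10 → 14 → O; chars NO.
Square (2°×1°, digits 0–9): 8.6882/2 → 4, 5.2620/1 → 5; chars 45.
Subsquare (5′×2.5′, letters a–x): 0.6882/0.0833333 → 8 → i, 0.2620/0.0416667 → 6 → g; chars ig.

NO45ig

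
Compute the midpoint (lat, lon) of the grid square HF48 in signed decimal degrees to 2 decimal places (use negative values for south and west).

-31.50, -31.00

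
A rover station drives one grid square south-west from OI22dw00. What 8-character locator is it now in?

OI22cv99

Longitude extended square 0; −1 → -1, wraps to 9, carry into subsquare.
Longitude subsquare d = 3; −1 → 2 = c.
Latitude extended square 0; −1 → -1, wraps to 9, carry into subsquare.
Latitude subsquare w = 22; −1 → 21 = v.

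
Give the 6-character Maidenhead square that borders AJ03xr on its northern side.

AJ03xs

Latitude subsquare r = 17; +1 → 18 = s.
The longitude characters are unchanged.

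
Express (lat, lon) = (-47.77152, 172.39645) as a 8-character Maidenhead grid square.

Shift to the Maidenhead origin (180°W, 90°S): lon 352.39645, lat 42.22848.
Field: 352.39645/20 → 17 → R, 42.22848/10 → 4 → E; chars RE.
Square: 12.39645/2 → 6, 2.22848/1 → 2; chars 62.
Subsquare: 0.39645/0.0833333 → 4 → e, 0.22848/0.0416667 → 5 → f; chars ef.
Extended square: 0.06312/0.00833333 → 7, 0.02015/0.00416667 → 4; chars 74.

RE62ef74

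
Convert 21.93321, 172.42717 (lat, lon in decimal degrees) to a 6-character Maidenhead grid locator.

Shift to the Maidenhead origin (180°W, 90°S): lon 352.4272, lat 111.9332.
Field: lon ⌊352.4272/20⌋ = 17 → R; lat ⌊111.9332/10⌋ = 11 → L.
Square: lon ⌊12.4272/2⌋ = 6; lat ⌊1.9332/1⌋ = 1.
Subsquare: lon ⌊0.4272/0.0833333⌋ = 5 → f; lat ⌊0.9332/0.0416667⌋ = 22 → w.

RL61fw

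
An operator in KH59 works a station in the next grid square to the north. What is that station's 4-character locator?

KI50

Latitude square 9; +1 → 10, wraps to 0, carry into field.
Latitude field H = 7; +1 → 8 = I.
The longitude characters are unchanged.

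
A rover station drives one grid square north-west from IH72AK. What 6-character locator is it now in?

Longitude subsquare a = 0; −1 → -1, wraps to 23 = x, carry into square.
Longitude square 7; −1 → 6.
Latitude subsquare k = 10; +1 → 11 = l.

IH62xl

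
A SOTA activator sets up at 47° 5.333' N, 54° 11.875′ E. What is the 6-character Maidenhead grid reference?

LN77cc

Add 180° to longitude and 90° to latitude: 234.1979, 137.0889.
Field: lon ⌊234.1979/20⌋ = 11 → L; lat ⌊137.0889/10⌋ = 13 → N.
Square: lon ⌊14.1979/2⌋ = 7; lat ⌊7.0889/1⌋ = 7.
Subsquare: lon ⌊0.1979/0.0833333⌋ = 2 → c; lat ⌊0.0889/0.0416667⌋ = 2 → c.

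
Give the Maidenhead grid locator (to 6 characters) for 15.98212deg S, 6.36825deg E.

Offset from 180°W / 90°S: lon 186.3682°, lat 74.0179°.
Field: 186.3682/20 → 9 → J, 74.0179/10 → 7 → H; chars JH.
Square: 6.3682/2 → 3, 4.0179/1 → 4; chars 34.
Subsquare: 0.3682/0.0833333 → 4 → e, 0.0179/0.0416667 → 0 → a; chars ea.

JH34ea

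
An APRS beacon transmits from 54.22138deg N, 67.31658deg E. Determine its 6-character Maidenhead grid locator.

MO34pf

Add 180° to longitude and 90° to latitude: 247.3166, 144.2214.
Field: lon ⌊247.3166/20⌋ = 12 → M; lat ⌊144.2214/10⌋ = 14 → O.
Square: lon ⌊7.3166/2⌋ = 3; lat ⌊4.2214/1⌋ = 4.
Subsquare: lon ⌊1.3166/0.0833333⌋ = 15 → p; lat ⌊0.2214/0.0416667⌋ = 5 → f.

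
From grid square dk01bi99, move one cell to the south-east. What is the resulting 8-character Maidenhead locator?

DK01ci08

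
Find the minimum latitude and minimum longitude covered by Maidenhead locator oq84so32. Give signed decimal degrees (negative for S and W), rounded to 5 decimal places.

74.59167, 117.52500

Field O=14, Q=16: +14·20° lon, +16·10° lat → SW at lon 100°, lat 70°.
Square 8, 4: +8·2° lon, +4·1° lat → SW at lon 116°, lat 74°.
Subsquare s=18, o=14: +18·0.0833333° lon, +14·0.0416667° lat → SW at lon 117.5°, lat 74.5833°.
Extended square 3, 2: +3·0.00833333° lon, +2·0.00416667° lat → SW at lon 117.525°, lat 74.5917°.
latitude 74.59167, longitude 117.52500.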